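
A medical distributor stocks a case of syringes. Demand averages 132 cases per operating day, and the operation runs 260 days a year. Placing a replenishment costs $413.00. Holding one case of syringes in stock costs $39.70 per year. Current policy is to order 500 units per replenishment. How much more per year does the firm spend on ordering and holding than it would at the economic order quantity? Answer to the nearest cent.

Annual demand D = 132 × 260 = 34,320.
EOQ = √(2DS/H) = √(2 × 34,320 × 413 / 39.7) ≈ 845.02.
Cost at Q* = (D/Q*)S + (Q*/2)H = √(2DSH) ≈ $33,547.40.
Cost at Q = 500: (34,320/500)×413 + (500/2)×39.7 = $28,348.32 + $9,925.00 = $38,273.32.
Excess = $38,273.32 − $33,547.40 = $4,725.92.

Extra cost ≈ $4,725.92 per year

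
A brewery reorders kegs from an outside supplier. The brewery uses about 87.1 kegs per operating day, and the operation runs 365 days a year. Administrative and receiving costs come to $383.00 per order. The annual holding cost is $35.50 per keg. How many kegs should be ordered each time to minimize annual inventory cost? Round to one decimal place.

Q* ≈ 828.2 kegs

Annual demand D = 87.1 × 365 = 31,791.5.
EOQ = √(2DS / H) = √(2 × 31,791.5 × 383 / 35.5).
= √(24,352,289 / 35.5) = √685,979.9718 ≈ 828.239.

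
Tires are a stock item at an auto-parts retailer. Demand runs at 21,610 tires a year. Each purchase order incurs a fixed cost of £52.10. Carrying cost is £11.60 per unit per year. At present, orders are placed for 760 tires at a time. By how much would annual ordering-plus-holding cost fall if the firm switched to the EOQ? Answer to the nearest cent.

Extra cost ≈ £778.61 per year

EOQ = √(2DS/H) = √(2 × 21,610 × 52.1 / 11.6) ≈ 440.59.
Cost at Q* = (D/Q*)S + (Q*/2)H = √(2DSH) ≈ £5,110.82.
Cost at Q = 760: (21,610/760)×52.1 + (760/2)×11.6 = £1,481.42 + £4,408.00 = £5,889.42.
Excess = £5,889.42 − £5,110.82 = £778.61.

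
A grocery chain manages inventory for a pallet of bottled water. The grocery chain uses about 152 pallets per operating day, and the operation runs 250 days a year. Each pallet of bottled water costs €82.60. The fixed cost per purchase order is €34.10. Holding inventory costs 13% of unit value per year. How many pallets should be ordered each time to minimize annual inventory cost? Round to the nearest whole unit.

Q* ≈ 491 pallets

Annual demand D = 152 × 250 = 38,000.
Holding cost H = 0.13 × €82.60 = €10.7380 per unit per year.
EOQ = √(2DS / H) = √(2 × 38,000 × 34.1 / 10.738).
= √(2,591,600 / 10.738) = √241,348.482 ≈ 491.272.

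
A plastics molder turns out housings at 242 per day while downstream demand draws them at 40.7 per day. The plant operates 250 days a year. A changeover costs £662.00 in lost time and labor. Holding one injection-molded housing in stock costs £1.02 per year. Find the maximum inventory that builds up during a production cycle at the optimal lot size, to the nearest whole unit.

I_max ≈ 3,315 housings

Annual demand D = 40.7 × 250 = 10,175.
Production build-up factor (1 − d/p) = 1 − 40.7/242 = 0.8318.
Q* = √(2DS / (H(1 − d/p))) = √(2 × 10,175 × 662 / (1.02 × 0.8318)).
= √(13,471,700 / 0.8485) ≈ 3984.712.
Maximum inventory = Q*(1 − d/p) = 3984.712 × 0.8318 ≈ 3314.556.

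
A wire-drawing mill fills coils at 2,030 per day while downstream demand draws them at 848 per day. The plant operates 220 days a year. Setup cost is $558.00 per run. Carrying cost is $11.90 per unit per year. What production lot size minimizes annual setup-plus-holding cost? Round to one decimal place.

Q* ≈ 5,481.6 coils

Annual demand D = 848 × 220 = 186,560.
Production build-up factor (1 − d/p) = 1 − 848/2,030 = 0.5823.
Q* = √(2DS / (H(1 − d/p))) = √(2 × 186,560 × 558 / (11.9 × 0.5823)).
= √(208,200,960 / 6.929) ≈ 5481.598.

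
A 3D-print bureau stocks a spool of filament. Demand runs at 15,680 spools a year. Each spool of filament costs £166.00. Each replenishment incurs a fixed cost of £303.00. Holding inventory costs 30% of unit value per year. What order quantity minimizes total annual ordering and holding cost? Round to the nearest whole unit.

Holding cost H = 0.30 × £166.00 = £49.8000 per unit per year.
EOQ = √(2DS / H) = √(2 × 15,680 × 303 / 49.8).
= √(9,502,080 / 49.8) = √190,804.8193 ≈ 436.812.

Q* ≈ 437 spools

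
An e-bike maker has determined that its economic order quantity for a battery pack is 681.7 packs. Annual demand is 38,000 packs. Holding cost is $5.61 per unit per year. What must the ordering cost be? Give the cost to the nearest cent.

S ≈ $34.30

Squaring Q* = √(2DS/H) gives Q*² = 2DS/H.
From Q* = √(2DS/H): S = Q*²H / (2D) = 681.7² × 5.61 / (2 × 38,000) = 34.3033.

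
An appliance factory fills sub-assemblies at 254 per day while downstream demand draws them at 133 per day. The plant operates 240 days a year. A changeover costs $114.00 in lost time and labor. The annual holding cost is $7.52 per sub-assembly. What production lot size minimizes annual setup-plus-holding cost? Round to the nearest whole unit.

Q* ≈ 1,425 sub-assemblies

Annual demand D = 133 × 240 = 31,920.
Production build-up factor (1 − d/p) = 1 − 133/254 = 0.4764.
Q* = √(2DS / (H(1 − d/p))) = √(2 × 31,920 × 114 / (7.52 × 0.4764)).
= √(7,277,760 / 3.5824) ≈ 1425.326.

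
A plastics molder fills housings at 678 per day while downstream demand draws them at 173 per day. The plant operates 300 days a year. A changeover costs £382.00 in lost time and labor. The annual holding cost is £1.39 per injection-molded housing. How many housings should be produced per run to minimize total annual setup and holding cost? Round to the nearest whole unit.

Q* ≈ 6,189 housings

Annual demand D = 173 × 300 = 51,900.
Production build-up factor (1 − d/p) = 1 − 173/678 = 0.7448.
Q* = √(2DS / (H(1 − d/p))) = √(2 × 51,900 × 382 / (1.39 × 0.7448)).
= √(39,651,600 / 1.0353) ≈ 6188.596.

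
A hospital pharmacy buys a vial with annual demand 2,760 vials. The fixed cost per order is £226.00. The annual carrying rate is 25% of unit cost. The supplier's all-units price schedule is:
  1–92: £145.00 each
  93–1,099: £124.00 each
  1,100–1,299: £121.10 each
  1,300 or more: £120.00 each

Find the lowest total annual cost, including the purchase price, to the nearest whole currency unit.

Holding cost per unit per year at price C is H = 0.25·C.
Candidates are each tier's EOQ (if it falls in that tier) and each price-break quantity.
Tier 1 (£145.00): EOQ = 185.5 exceeds tier's upper bound 92, so this tier is dominated.
EOQ at £124.00 = 200.6 (feasible in tier 2): TC = 2,760×£124.00 + (2,760/200.6)×226 + (200.6/2)×0.25×£124.00 = £348,458.77.
EOQ at £121.10 = 203.0 < 1100, so use break Q=1100: TC = 2,760×£121.10 + (2,760/1100.0)×226 + (1100.0/2)×0.25×£121.10 = £351,454.30.
EOQ at £120.00 = 203.9 < 1300, so use break Q=1300: TC = 2,760×£120.00 + (2,760/1300.0)×226 + (1300.0/2)×0.25×£120.00 = £351,179.82.
Lowest total cost among the candidates is at Q = 200.6.

TC* ≈ £348,459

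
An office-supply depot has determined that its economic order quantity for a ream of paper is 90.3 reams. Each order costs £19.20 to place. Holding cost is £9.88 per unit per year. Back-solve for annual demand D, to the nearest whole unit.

Squaring Q* = √(2DS/H) gives Q*² = 2DS/H.
From Q* = √(2DS/H): D = Q*²H / (2S) = 90.3² × 9.88 / (2 × 19.2) = 2097.979.

D ≈ 2,098 reams per year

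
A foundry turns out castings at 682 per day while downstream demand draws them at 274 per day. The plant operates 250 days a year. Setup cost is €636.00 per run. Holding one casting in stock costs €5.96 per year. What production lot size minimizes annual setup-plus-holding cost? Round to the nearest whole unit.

Annual demand D = 274 × 250 = 68,500.
Production build-up factor (1 − d/p) = 1 − 274/682 = 0.5982.
Q* = √(2DS / (H(1 − d/p))) = √(2 × 68,500 × 636 / (5.96 × 0.5982)).
= √(87,132,000 / 3.5655) ≈ 4943.423.

Q* ≈ 4,943 castings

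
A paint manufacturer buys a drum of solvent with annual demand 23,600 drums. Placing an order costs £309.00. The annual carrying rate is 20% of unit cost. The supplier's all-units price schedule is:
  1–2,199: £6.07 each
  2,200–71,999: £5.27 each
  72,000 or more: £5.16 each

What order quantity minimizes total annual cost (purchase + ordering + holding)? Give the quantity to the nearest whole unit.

Q* ≈ 3,720 drums

Holding cost per unit per year at price C is H = 0.20·C.
For each price level, check whether its EOQ is feasible; otherwise the best quantity at that price is the breakpoint.
Tier 1 (£6.07): EOQ = 3466.1 exceeds tier's upper bound 2199, so this tier is dominated.
EOQ at £5.27 = 3719.9 (feasible in tier 2): TC = 23,600×£5.27 + (23,600/3719.9)×309 + (3719.9/2)×0.20×£5.27 = £128,292.76.
EOQ at £5.16 = 3759.3 < 72000, so use break Q=72000: TC = 23,600×£5.16 + (23,600/72000.0)×309 + (72000.0/2)×0.20×£5.16 = £159,029.28.
Lowest total cost is £128,292.76 at Q = 3719.9.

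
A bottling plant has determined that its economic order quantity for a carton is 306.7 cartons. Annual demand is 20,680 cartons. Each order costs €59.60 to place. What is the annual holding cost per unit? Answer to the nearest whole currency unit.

Squaring Q* = √(2DS/H) gives Q*² = 2DS/H.
From Q* = √(2DS/H): H = 2DS / Q*² = 2 × 20,680 × 59.6 / 306.7² = 26.2059.

H ≈ €26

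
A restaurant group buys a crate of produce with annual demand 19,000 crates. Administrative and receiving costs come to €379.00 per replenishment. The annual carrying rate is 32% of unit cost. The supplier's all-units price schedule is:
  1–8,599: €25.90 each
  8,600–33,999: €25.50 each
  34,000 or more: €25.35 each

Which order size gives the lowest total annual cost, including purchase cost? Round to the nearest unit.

Q* ≈ 1,318 crates

Holding cost per unit per year at price C is H = 0.32·C.
Evaluate total cost at each tier's feasible EOQ or, if the EOQ is below the tier, at the tier's minimum quantity.
EOQ at €25.90 = 1318.2 (feasible in tier 1): TC = 19,000×€25.90 + (19,000/1318.2)×379 + (1318.2/2)×0.32×€25.90 = €503,025.37.
EOQ at €25.50 = 1328.5 < 8600, so use break Q=8600: TC = 19,000×€25.50 + (19,000/8600.0)×379 + (8600.0/2)×0.32×€25.50 = €520,425.33.
EOQ at €25.35 = 1332.4 < 34000, so use break Q=34000: TC = 19,000×€25.35 + (19,000/34000.0)×379 + (34000.0/2)×0.32×€25.35 = €619,765.79.
Lowest total cost is €503,025.37 at Q = 1318.2.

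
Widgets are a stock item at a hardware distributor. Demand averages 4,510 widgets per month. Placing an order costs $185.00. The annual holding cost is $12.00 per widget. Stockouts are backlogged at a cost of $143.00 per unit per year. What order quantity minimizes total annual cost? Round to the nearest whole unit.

Annual demand D = 4,510 × 12 = 54,120.
With planned backorders, Q* = √(2DS/H) · √((H+B)/B).
√(2DS/H) = √(2 × 54,120 × 185 / 12) = 1291.782.
√((H+B)/B) = √((12+143)/143) = 1.0411.
Q* ≈ 1344.891.

Q* ≈ 1,345 widgets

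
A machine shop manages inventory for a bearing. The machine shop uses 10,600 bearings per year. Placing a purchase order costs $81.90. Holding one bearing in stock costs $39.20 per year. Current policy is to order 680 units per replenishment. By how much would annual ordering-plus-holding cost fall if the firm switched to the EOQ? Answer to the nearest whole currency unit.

Extra cost ≈ $6,355 per year

EOQ = √(2DS/H) = √(2 × 10,600 × 81.9 / 39.2) ≈ 210.46.
Cost at Q* = (D/Q*)S + (Q*/2)H = √(2DSH) ≈ $8,249.98.
Cost at Q = 680: (10,600/680)×81.9 + (680/2)×39.2 = $1,276.68 + $13,328.00 = $14,604.68.
Excess = $14,604.68 − $8,249.98 = $6,354.70.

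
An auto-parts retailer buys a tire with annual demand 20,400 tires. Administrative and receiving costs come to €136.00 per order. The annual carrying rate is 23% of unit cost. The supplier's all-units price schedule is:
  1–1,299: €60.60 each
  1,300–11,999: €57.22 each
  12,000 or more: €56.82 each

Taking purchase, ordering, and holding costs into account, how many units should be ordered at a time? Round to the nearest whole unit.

Holding cost per unit per year at price C is H = 0.23·C.
Evaluate total cost at each tier's feasible EOQ or, if the EOQ is below the tier, at the tier's minimum quantity.
EOQ at €60.60 = 631.0 (feasible in tier 1): TC = 20,400×€60.60 + (20,400/631.0)×136 + (631.0/2)×0.23×€60.60 = €1,245,034.27.
EOQ at €57.22 = 649.3 < 1300, so use break Q=1300: TC = 20,400×€57.22 + (20,400/1300.0)×136 + (1300.0/2)×0.23×€57.22 = €1,177,976.54.
EOQ at €56.82 = 651.6 < 12000, so use break Q=12000: TC = 20,400×€56.82 + (20,400/12000.0)×136 + (12000.0/2)×0.23×€56.82 = €1,237,770.80.
Lowest total cost is €1,177,976.54 at Q = 1300.0.

Q* ≈ 1,300 tires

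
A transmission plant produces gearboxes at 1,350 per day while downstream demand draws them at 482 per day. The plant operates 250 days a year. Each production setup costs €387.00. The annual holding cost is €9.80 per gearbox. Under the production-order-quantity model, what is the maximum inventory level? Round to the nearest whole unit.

Annual demand D = 482 × 250 = 120,500.
Production build-up factor (1 − d/p) = 1 − 482/1,350 = 0.6430.
Q* = √(2DS / (H(1 − d/p))) = √(2 × 120,500 × 387 / (9.8 × 0.6430)).
= √(93,267,000 / 6.301) ≈ 3847.317.
Maximum inventory = Q*(1 − d/p) = 3847.317 × 0.6430 ≈ 2473.682.

I_max ≈ 2,474 gearboxes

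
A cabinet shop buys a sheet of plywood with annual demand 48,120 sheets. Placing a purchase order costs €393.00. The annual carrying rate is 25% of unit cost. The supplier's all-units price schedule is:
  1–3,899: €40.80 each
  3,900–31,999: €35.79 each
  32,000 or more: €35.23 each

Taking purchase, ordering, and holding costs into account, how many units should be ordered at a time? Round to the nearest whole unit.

Holding cost per unit per year at price C is H = 0.25·C.
For each price level, check whether its EOQ is feasible; otherwise the best quantity at that price is the breakpoint.
EOQ at €40.80 = 1925.6 (feasible in tier 1): TC = 48,120×€40.80 + (48,120/1925.6)×393 + (1925.6/2)×0.25×€40.80 = €1,982,937.48.
EOQ at €35.79 = 2056.0 < 3900, so use break Q=3900: TC = 48,120×€35.79 + (48,120/3900.0)×393 + (3900.0/2)×0.25×€35.79 = €1,744,511.44.
EOQ at €35.23 = 2072.3 < 32000, so use break Q=32000: TC = 48,120×€35.23 + (48,120/32000.0)×393 + (32000.0/2)×0.25×€35.23 = €1,836,778.57.
Lowest total cost is €1,744,511.44 at Q = 3900.0.

Q* ≈ 3,900 sheets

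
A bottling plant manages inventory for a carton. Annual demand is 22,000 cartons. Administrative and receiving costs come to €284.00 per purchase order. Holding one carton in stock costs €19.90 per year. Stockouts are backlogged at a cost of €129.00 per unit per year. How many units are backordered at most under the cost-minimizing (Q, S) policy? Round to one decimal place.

S* ≈ 113.8 cartons

With planned backorders, Q* = √(2DS/H) · √((H+B)/B).
√(2DS/H) = √(2 × 22,000 × 284 / 19.9) = 792.426.
√((H+B)/B) = √((19.9+129)/129) = 1.0744.
Q* ≈ 851.357.
S* = Q* · H/(H+B) = 851.357 × 19.9/148.9 ≈ 113.781.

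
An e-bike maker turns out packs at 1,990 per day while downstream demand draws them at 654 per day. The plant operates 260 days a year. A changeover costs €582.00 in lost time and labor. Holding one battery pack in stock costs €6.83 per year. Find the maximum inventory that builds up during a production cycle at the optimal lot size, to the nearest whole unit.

Annual demand D = 654 × 260 = 170,040.
Production build-up factor (1 − d/p) = 1 − 654/1,990 = 0.6714.
Q* = √(2DS / (H(1 − d/p))) = √(2 × 170,040 × 582 / (6.83 × 0.6714)).
= √(197,926,560 / 4.5854) ≈ 6569.994.
Maximum inventory = Q*(1 − d/p) = 6569.994 × 0.6714 ≈ 4410.810.

I_max ≈ 4,411 packs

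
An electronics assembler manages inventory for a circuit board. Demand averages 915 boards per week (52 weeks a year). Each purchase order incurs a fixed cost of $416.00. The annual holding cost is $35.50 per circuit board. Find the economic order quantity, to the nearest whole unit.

Q* ≈ 1,056 boards

Annual demand D = 915 × 52 = 47,580.
EOQ = √(2DS / H) = √(2 × 47,580 × 416 / 35.5).
= √(39,586,560 / 35.5) = √1,115,114.3662 ≈ 1055.990.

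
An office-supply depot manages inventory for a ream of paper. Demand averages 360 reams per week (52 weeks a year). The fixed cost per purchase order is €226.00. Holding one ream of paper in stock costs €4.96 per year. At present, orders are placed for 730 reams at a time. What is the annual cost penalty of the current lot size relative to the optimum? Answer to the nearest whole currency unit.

Extra cost ≈ €1,128 per year

Annual demand D = 360 × 52 = 18,720.
EOQ = √(2DS/H) = √(2 × 18,720 × 226 / 4.96) ≈ 1306.11.
Cost at Q* = (D/Q*)S + (Q*/2)H = √(2DSH) ≈ €6,478.33.
Cost at Q = 730: (18,720/730)×226 + (730/2)×4.96 = €5,795.51 + €1,810.40 = €7,605.91.
Excess = €7,605.91 − €6,478.33 = €1,127.58.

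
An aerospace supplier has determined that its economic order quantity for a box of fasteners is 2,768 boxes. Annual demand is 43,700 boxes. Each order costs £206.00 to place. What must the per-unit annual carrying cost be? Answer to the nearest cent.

Squaring Q* = √(2DS/H) gives Q*² = 2DS/H.
From Q* = √(2DS/H): H = 2DS / Q*² = 2 × 43,700 × 206 / 2,768² = 2.3499.

H ≈ £2.35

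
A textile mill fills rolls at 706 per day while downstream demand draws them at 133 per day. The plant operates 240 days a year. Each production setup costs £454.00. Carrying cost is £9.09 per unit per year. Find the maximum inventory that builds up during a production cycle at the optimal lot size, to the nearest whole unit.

Annual demand D = 133 × 240 = 31,920.
Production build-up factor (1 − d/p) = 1 − 133/706 = 0.8116.
Q* = √(2DS / (H(1 − d/p))) = √(2 × 31,920 × 454 / (9.09 × 0.8116)).
= √(28,983,360 / 7.3776) ≈ 1982.063.
Maximum inventory = Q*(1 − d/p) = 1982.063 × 0.8116 ≈ 1608.672.

I_max ≈ 1,609 rolls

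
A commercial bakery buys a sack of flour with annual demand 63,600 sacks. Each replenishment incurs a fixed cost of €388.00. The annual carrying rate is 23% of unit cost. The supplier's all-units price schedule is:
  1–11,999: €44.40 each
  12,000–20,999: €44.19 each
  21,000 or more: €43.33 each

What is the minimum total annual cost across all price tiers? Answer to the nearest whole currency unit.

TC* ≈ €2,846,290

Holding cost per unit per year at price C is H = 0.23·C.
Candidates are each tier's EOQ (if it falls in that tier) and each price-break quantity.
EOQ at €44.40 = 2198.4 (feasible in tier 1): TC = 63,600×€44.40 + (63,600/2198.4)×388 + (2198.4/2)×0.23×€44.40 = €2,846,289.92.
EOQ at €44.19 = 2203.6 < 12000, so use break Q=12000: TC = 63,600×€44.19 + (63,600/12000.0)×388 + (12000.0/2)×0.23×€44.19 = €2,873,522.60.
EOQ at €43.33 = 2225.4 < 21000, so use break Q=21000: TC = 63,600×€43.33 + (63,600/21000.0)×388 + (21000.0/2)×0.23×€43.33 = €2,861,605.04.
Lowest total cost among the candidates is at Q = 2198.4.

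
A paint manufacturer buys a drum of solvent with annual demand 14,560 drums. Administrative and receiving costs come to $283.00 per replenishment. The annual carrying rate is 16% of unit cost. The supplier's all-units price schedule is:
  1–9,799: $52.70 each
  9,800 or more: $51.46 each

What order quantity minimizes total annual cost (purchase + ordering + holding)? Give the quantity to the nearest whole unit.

Holding cost per unit per year at price C is H = 0.16·C.
Candidates are each tier's EOQ (if it falls in that tier) and each price-break quantity.
EOQ at $52.70 = 988.6 (feasible in tier 1): TC = 14,560×$52.70 + (14,560/988.6)×283 + (988.6/2)×0.16×$52.70 = $775,647.93.
EOQ at $51.46 = 1000.4 < 9800, so use break Q=9800: TC = 14,560×$51.46 + (14,560/9800.0)×283 + (9800.0/2)×0.16×$51.46 = $790,022.70.
Lowest total cost is $775,647.93 at Q = 988.6.

Q* ≈ 989 drums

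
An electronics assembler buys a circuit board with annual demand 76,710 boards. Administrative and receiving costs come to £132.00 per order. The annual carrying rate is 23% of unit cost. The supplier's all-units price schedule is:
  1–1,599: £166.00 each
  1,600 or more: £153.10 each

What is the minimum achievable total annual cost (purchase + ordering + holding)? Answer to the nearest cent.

TC* ≈ £11,778,799.97

Holding cost per unit per year at price C is H = 0.23·C.
Evaluate total cost at each tier's feasible EOQ or, if the EOQ is below the tier, at the tier's minimum quantity.
EOQ at £166.00 = 728.3 (feasible in tier 1): TC = 76,710×£166.00 + (76,710/728.3)×132 + (728.3/2)×0.23×£166.00 = £12,761,666.47.
EOQ at £153.10 = 758.4 < 1600, so use break Q=1600: TC = 76,710×£153.10 + (76,710/1600.0)×132 + (1600.0/2)×0.23×£153.10 = £11,778,799.97.
Lowest total cost among the candidates is at Q = 1600.0.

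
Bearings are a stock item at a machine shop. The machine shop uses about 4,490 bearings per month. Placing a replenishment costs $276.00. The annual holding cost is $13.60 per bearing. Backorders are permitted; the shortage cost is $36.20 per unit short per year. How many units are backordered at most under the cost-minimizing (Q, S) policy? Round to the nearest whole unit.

Annual demand D = 4,490 × 12 = 53,880.
With planned backorders, Q* = √(2DS/H) · √((H+B)/B).
√(2DS/H) = √(2 × 53,880 × 276 / 13.6) = 1478.815.
√((H+B)/B) = √((13.6+36.2)/36.2) = 1.1729.
Q* ≈ 1734.500.
S* = Q* · H/(H+B) = 1734.500 × 13.6/49.8 ≈ 473.679.

S* ≈ 474 bearings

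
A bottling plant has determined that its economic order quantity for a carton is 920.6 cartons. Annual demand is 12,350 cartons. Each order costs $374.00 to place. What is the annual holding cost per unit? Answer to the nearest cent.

Squaring Q* = √(2DS/H) gives Q*² = 2DS/H.
From Q* = √(2DS/H): H = 2DS / Q*² = 2 × 12,350 × 374 / 920.6² = 10.9000.

H ≈ $10.90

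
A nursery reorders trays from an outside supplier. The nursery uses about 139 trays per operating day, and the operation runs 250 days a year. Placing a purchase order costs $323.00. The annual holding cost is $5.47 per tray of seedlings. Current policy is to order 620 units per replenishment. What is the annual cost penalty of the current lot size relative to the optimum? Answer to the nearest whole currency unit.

Annual demand D = 139 × 250 = 34,750.
EOQ = √(2DS/H) = √(2 × 34,750 × 323 / 5.47) ≈ 2025.82.
Cost at Q* = (D/Q*)S + (Q*/2)H = √(2DSH) ≈ $11,081.21.
Cost at Q = 620: (34,750/620)×323 + (620/2)×5.47 = $18,103.63 + $1,695.70 = $19,799.33.
Excess = $19,799.33 − $11,081.21 = $8,718.12.

Extra cost ≈ $8,718 per year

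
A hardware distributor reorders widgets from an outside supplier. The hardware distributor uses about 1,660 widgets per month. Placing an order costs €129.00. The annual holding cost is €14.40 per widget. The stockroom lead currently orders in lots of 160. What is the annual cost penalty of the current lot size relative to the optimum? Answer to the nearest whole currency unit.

Extra cost ≈ €8,610 per year

Annual demand D = 1,660 × 12 = 19,920.
EOQ = √(2DS/H) = √(2 × 19,920 × 129 / 14.4) ≈ 597.41.
Cost at Q* = (D/Q*)S + (Q*/2)H = √(2DSH) ≈ €8,602.72.
Cost at Q = 160: (19,920/160)×129 + (160/2)×14.4 = €16,060.50 + €1,152.00 = €17,212.50.
Excess = €17,212.50 − €8,602.72 = €8,609.78.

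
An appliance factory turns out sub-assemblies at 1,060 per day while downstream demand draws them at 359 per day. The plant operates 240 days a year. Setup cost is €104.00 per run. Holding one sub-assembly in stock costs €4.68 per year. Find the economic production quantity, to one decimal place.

Annual demand D = 359 × 240 = 86,160.
Production build-up factor (1 − d/p) = 1 − 359/1,060 = 0.6613.
Q* = √(2DS / (H(1 − d/p))) = √(2 × 86,160 × 104 / (4.68 × 0.6613)).
= √(17,921,280 / 3.095) ≈ 2406.332.

Q* ≈ 2,406.3 sub-assemblies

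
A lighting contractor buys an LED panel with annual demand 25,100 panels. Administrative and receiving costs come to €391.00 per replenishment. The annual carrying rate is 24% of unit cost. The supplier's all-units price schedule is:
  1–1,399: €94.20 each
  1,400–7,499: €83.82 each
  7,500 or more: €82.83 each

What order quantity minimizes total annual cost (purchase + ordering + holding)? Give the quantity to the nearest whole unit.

Holding cost per unit per year at price C is H = 0.24·C.
Candidates are each tier's EOQ (if it falls in that tier) and each price-break quantity.
EOQ at €94.20 = 931.8 (feasible in tier 1): TC = 25,100×€94.20 + (25,100/931.8)×391 + (931.8/2)×0.24×€94.20 = €2,385,485.48.
EOQ at €83.82 = 987.8 < 1400, so use break Q=1400: TC = 25,100×€83.82 + (25,100/1400.0)×391 + (1400.0/2)×0.24×€83.82 = €2,124,973.83.
EOQ at €82.83 = 993.7 < 7500, so use break Q=7500: TC = 25,100×€82.83 + (25,100/7500.0)×391 + (7500.0/2)×0.24×€82.83 = €2,154,888.55.
Lowest total cost is €2,124,973.83 at Q = 1400.0.

Q* ≈ 1,400 panels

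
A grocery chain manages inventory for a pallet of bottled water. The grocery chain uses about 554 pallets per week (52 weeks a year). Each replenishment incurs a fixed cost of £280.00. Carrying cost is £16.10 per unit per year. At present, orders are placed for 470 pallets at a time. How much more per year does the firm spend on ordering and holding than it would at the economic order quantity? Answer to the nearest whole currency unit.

Extra cost ≈ £4,829 per year

Annual demand D = 554 × 52 = 28,808.
EOQ = √(2DS/H) = √(2 × 28,808 × 280 / 16.1) ≈ 1001.01.
Cost at Q* = (D/Q*)S + (Q*/2)H = √(2DSH) ≈ £16,116.23.
Cost at Q = 470: (28,808/470)×280 + (470/2)×16.1 = £17,162.21 + £3,783.50 = £20,945.71.
Excess = £20,945.71 − £16,116.23 = £4,829.48.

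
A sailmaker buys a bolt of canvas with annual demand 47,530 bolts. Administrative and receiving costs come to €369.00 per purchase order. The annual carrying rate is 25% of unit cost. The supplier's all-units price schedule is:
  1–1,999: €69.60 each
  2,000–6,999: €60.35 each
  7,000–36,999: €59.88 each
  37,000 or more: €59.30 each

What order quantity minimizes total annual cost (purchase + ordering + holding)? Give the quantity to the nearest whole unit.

Q* ≈ 2,000 bolts

Holding cost per unit per year at price C is H = 0.25·C.
Evaluate total cost at each tier's feasible EOQ or, if the EOQ is below the tier, at the tier's minimum quantity.
EOQ at €69.60 = 1419.8 (feasible in tier 1): TC = 47,530×€69.60 + (47,530/1419.8)×369 + (1419.8/2)×0.25×€69.60 = €3,332,793.11.
EOQ at €60.35 = 1524.8 < 2000, so use break Q=2000: TC = 47,530×€60.35 + (47,530/2000.0)×369 + (2000.0/2)×0.25×€60.35 = €2,892,292.29.
EOQ at €59.88 = 1530.7 < 7000, so use break Q=7000: TC = 47,530×€59.88 + (47,530/7000.0)×369 + (7000.0/2)×0.25×€59.88 = €2,900,996.91.
EOQ at €59.30 = 1538.2 < 37000, so use break Q=37000: TC = 47,530×€59.30 + (47,530/37000.0)×369 + (37000.0/2)×0.25×€59.30 = €3,093,265.52.
Lowest total cost is €2,892,292.29 at Q = 2000.0.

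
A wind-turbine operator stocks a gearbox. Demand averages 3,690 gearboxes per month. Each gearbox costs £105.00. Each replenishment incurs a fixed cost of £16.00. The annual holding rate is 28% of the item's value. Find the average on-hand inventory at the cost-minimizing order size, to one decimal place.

Average inventory ≈ 109.8 gearboxes

Annual demand D = 3,690 × 12 = 44,280.
Holding cost H = 0.28 × £105.00 = £29.4000 per unit per year.
Q* = √(2DS/H) = √(2 × 44,280 × 16 / 29.4) ≈ 219.54.
Average inventory = Q*/2 ≈ 219.54 / 2 = 109.768.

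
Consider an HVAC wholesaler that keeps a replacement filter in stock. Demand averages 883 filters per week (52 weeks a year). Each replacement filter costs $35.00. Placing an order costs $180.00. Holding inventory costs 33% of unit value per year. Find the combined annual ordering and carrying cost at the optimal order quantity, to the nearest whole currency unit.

Annual demand D = 883 × 52 = 45,916.
Holding cost H = 0.33 × $35.00 = $11.5500 per unit per year.
Q* = √(2DS/H) = √(2 × 45,916 × 180 / 11.55) ≈ 1196.31.
At the optimum the two cost components are equal, so total cost = 2·(Q*/2)H = Q*·H.
Minimum total = √(2DSH) = √(2 × 45,916 × 180 × 11.55) ≈ 13817.334.

TC* ≈ $13,817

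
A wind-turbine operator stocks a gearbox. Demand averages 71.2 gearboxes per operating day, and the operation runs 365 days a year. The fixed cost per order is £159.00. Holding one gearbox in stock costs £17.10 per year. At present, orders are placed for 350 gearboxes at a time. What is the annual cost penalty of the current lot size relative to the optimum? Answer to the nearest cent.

Annual demand D = 71.2 × 365 = 25,988.
EOQ = √(2DS/H) = √(2 × 25,988 × 159 / 17.1) ≈ 695.19.
Cost at Q* = (D/Q*)S + (Q*/2)H = √(2DSH) ≈ £11,887.71.
Cost at Q = 350: (25,988/350)×159 + (350/2)×17.1 = £11,805.98 + £2,992.50 = £14,798.48.
Excess = £14,798.48 − £11,887.71 = £2,910.77.

Extra cost ≈ £2,910.77 per year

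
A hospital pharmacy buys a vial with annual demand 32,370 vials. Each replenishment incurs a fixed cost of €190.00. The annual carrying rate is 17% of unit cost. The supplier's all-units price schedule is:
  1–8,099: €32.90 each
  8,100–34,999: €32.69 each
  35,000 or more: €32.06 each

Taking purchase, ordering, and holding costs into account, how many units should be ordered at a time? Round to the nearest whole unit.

Q* ≈ 1,483 vials

Holding cost per unit per year at price C is H = 0.17·C.
For each price level, check whether its EOQ is feasible; otherwise the best quantity at that price is the breakpoint.
EOQ at €32.90 = 1483.0 (feasible in tier 1): TC = 32,370×€32.90 + (32,370/1483.0)×190 + (1483.0/2)×0.17×€32.90 = €1,073,267.41.
EOQ at €32.69 = 1487.8 < 8100, so use break Q=8100: TC = 32,370×€32.69 + (32,370/8100.0)×190 + (8100.0/2)×0.17×€32.69 = €1,081,441.66.
EOQ at €32.06 = 1502.3 < 35000, so use break Q=35000: TC = 32,370×€32.06 + (32,370/35000.0)×190 + (35000.0/2)×0.17×€32.06 = €1,133,336.42.
Lowest total cost is €1,073,267.41 at Q = 1483.0.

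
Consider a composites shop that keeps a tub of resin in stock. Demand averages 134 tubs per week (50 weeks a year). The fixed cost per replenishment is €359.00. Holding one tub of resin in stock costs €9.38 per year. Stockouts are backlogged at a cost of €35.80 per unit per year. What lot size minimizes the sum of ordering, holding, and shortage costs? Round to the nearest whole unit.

Q* ≈ 805 tubs

Annual demand D = 134 × 50 = 6,700.
With planned backorders, Q* = √(2DS/H) · √((H+B)/B).
√(2DS/H) = √(2 × 6,700 × 359 / 9.38) = 716.140.
√((H+B)/B) = √((9.38+35.8)/35.8) = 1.1234.
Q* ≈ 804.507.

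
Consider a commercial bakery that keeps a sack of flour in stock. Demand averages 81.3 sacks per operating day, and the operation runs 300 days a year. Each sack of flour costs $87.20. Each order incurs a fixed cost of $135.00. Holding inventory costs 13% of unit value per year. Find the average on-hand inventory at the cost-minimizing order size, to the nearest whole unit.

Annual demand D = 81.3 × 300 = 24,390.
Holding cost H = 0.13 × $87.20 = $11.3360 per unit per year.
The optimal lot size = √(2DS/H) = √(2 × 24,390 × 135 / 11.336) ≈ 762.18.
Average inventory = Q*/2 ≈ 762.18 / 2 = 381.090.

Average inventory ≈ 381 sacks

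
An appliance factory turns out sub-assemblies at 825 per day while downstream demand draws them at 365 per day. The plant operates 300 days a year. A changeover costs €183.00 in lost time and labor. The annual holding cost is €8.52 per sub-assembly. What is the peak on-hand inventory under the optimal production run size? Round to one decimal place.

Annual demand D = 365 × 300 = 109,500.
Production build-up factor (1 − d/p) = 1 − 365/825 = 0.5576.
Q* = √(2DS / (H(1 − d/p))) = √(2 × 109,500 × 183 / (8.52 × 0.5576)).
= √(40,077,000 / 4.7505) ≈ 2904.530.
Maximum inventory = Q*(1 − d/p) = 2904.530 × 0.5576 ≈ 1619.496.

I_max ≈ 1,619.5 sub-assemblies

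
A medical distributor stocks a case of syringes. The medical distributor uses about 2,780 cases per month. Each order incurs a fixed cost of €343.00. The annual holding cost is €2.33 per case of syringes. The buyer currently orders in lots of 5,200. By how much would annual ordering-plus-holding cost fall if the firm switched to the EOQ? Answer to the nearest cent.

Annual demand D = 2,780 × 12 = 33,360.
EOQ = √(2DS/H) = √(2 × 33,360 × 343 / 2.33) ≈ 3133.99.
Cost at Q* = (D/Q*)S + (Q*/2)H = √(2DSH) ≈ €7,302.19.
Cost at Q = 5,200: (33,360/5,200)×343 + (5,200/2)×2.33 = €2,200.48 + €6,058.00 = €8,258.48.
Excess = €8,258.48 − €7,302.19 = €956.29.

Extra cost ≈ €956.29 per year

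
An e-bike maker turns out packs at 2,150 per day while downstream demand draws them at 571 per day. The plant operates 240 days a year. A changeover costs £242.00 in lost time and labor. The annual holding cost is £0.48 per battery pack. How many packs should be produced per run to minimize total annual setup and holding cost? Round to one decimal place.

Annual demand D = 571 × 240 = 137,040.
Production build-up factor (1 − d/p) = 1 − 571/2,150 = 0.7344.
Q* = √(2DS / (H(1 − d/p))) = √(2 × 137,040 × 242 / (0.48 × 0.7344)).
= √(66,327,360 / 0.3525) ≈ 13716.835.

Q* ≈ 13,716.8 packs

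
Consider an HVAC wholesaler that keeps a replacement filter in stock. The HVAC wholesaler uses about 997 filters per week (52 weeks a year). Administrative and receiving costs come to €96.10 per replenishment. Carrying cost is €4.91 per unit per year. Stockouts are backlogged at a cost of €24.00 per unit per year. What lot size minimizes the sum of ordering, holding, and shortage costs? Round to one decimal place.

Q* ≈ 1,563.5 filters

Annual demand D = 997 × 52 = 51,844.
With planned backorders, Q* = √(2DS/H) · √((H+B)/B).
√(2DS/H) = √(2 × 51,844 × 96.1 / 4.91) = 1424.575.
√((H+B)/B) = √((4.91+24)/24) = 1.0975.
Q* ≈ 1563.521.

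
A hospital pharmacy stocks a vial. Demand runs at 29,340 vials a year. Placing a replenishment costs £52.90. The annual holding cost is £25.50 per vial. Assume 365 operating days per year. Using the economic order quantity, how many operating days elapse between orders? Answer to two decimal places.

EOQ = √(2DS/H) = √(2 × 29,340 × 52.9 / 25.5) ≈ 348.90.
Cycle time = Q*/D × 365 = 348.90 / 29,340 × 365 ≈ 4.340 days.

T ≈ 4.34 days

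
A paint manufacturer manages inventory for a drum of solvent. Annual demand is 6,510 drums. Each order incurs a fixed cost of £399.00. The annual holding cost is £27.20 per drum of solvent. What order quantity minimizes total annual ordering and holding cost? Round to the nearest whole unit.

Q* ≈ 437 drums

EOQ = √(2DS / H) = √(2 × 6,510 × 399 / 27.2).
= √(5,194,980 / 27.2) = √190,991.9118 ≈ 437.026.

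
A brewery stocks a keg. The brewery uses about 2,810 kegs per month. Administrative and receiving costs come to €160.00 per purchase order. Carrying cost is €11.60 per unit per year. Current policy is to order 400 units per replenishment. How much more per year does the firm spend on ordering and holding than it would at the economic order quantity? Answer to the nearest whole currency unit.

Extra cost ≈ €4,620 per year

Annual demand D = 2,810 × 12 = 33,720.
EOQ = √(2DS/H) = √(2 × 33,720 × 160 / 11.6) ≈ 964.47.
Cost at Q* = (D/Q*)S + (Q*/2)H = √(2DSH) ≈ €11,187.88.
Cost at Q = 400: (33,720/400)×160 + (400/2)×11.6 = €13,488.00 + €2,320.00 = €15,808.00.
Excess = €15,808.00 − €11,187.88 = €4,620.12.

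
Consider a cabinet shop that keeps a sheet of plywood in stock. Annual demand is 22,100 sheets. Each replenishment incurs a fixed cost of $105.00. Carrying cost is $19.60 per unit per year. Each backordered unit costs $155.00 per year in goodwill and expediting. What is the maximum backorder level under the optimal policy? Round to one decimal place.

S* ≈ 58.0 sheets

With planned backorders, Q* = √(2DS/H) · √((H+B)/B).
√(2DS/H) = √(2 × 22,100 × 105 / 19.6) = 486.606.
√((H+B)/B) = √((19.6+155)/155) = 1.0613.
Q* ≈ 516.457.
S* = Q* · H/(H+B) = 516.457 × 19.6/174.6 ≈ 57.976.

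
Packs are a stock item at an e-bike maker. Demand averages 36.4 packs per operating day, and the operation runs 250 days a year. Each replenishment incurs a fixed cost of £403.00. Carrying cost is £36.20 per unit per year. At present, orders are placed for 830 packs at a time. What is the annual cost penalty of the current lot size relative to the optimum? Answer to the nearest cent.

Annual demand D = 36.4 × 250 = 9,100.
EOQ = √(2DS/H) = √(2 × 9,100 × 403 / 36.2) ≈ 450.13.
Cost at Q* = (D/Q*)S + (Q*/2)H = √(2DSH) ≈ £16,294.55.
Cost at Q = 830: (9,100/830)×403 + (830/2)×36.2 = £4,418.43 + £15,023.00 = £19,441.43.
Excess = £19,441.43 − £16,294.55 = £3,146.88.

Extra cost ≈ £3,146.88 per year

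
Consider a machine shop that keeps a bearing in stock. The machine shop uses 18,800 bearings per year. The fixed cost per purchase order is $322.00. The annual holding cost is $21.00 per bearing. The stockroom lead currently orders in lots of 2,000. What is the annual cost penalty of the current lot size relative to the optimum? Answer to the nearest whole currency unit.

EOQ = √(2DS/H) = √(2 × 18,800 × 322 / 21) ≈ 759.30.
Cost at Q* = (D/Q*)S + (Q*/2)H = √(2DSH) ≈ $15,945.26.
Cost at Q = 2,000: (18,800/2,000)×322 + (2,000/2)×21 = $3,026.80 + $21,000.00 = $24,026.80.
Excess = $24,026.80 − $15,945.26 = $8,081.54.

Extra cost ≈ $8,082 per year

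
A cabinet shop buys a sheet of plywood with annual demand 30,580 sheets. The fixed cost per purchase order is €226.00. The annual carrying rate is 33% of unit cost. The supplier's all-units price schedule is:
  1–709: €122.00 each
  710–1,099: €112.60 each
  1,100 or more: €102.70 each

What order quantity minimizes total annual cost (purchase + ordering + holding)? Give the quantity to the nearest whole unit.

Q* ≈ 1,100 sheets

Holding cost per unit per year at price C is H = 0.33·C.
Evaluate total cost at each tier's feasible EOQ or, if the EOQ is below the tier, at the tier's minimum quantity.
EOQ at €122.00 = 585.9 (feasible in tier 1): TC = 30,580×€122.00 + (30,580/585.9)×226 + (585.9/2)×0.33×€122.00 = €3,754,349.83.
EOQ at €112.60 = 609.9 < 710, so use break Q=710: TC = 30,580×€112.60 + (30,580/710.0)×226 + (710.0/2)×0.33×€112.60 = €3,466,233.01.
EOQ at €102.70 = 638.6 < 1100, so use break Q=1100: TC = 30,580×€102.70 + (30,580/1100.0)×226 + (1100.0/2)×0.33×€102.70 = €3,165,488.85.
Lowest total cost is €3,165,488.85 at Q = 1100.0.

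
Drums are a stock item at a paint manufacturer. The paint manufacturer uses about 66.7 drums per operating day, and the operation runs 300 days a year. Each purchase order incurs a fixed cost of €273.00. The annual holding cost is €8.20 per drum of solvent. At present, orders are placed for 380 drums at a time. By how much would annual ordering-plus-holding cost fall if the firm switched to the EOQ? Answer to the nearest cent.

Annual demand D = 66.7 × 300 = 20,010.
EOQ = √(2DS/H) = √(2 × 20,010 × 273 / 8.2) ≈ 1154.28.
Cost at Q* = (D/Q*)S + (Q*/2)H = √(2DSH) ≈ €9,465.13.
Cost at Q = 380: (20,010/380)×273 + (380/2)×8.2 = €14,375.61 + €1,558.00 = €15,933.61.
Excess = €15,933.61 − €9,465.13 = €6,468.47.

Extra cost ≈ €6,468.47 per year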